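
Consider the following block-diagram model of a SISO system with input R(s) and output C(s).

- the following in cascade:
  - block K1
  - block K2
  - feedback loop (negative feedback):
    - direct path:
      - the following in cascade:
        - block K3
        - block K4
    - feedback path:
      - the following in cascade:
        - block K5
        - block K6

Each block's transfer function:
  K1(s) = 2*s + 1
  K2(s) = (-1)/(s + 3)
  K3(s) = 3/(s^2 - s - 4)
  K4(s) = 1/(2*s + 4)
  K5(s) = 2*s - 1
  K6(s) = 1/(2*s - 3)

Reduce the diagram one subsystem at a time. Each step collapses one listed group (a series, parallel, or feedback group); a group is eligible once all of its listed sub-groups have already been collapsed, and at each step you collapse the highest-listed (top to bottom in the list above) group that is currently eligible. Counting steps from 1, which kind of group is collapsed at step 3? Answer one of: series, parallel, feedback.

Answer: feedback

Working:
Step 1. series reduction of K3, K4
Step 2. series reduction of K5, K6
Step 3. close the feedback loop around (K3*K4), (K5*K6)
Step 4. reduce the series chain K1, K2, [(K3*K4)/(1+(K3*K4)*(K5*K6))]
The group at step 3 is a feedback group.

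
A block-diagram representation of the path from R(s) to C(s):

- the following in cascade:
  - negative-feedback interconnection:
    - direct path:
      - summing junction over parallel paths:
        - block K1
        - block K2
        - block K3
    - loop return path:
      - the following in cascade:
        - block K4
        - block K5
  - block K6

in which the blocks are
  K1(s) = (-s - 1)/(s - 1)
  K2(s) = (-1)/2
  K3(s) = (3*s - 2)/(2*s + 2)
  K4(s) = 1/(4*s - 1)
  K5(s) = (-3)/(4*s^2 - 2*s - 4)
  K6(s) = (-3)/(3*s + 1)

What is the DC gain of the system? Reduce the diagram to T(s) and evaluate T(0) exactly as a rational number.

First reduce the diagram to T(s).

1. add K1, K2, K3 (parallel) gives (1 - 9*s)/(2*s^2 - 2)
2. reduce the series chain K4, K5 gives (-3)/(16*s^3 - 12*s^2 - 14*s + 4)
3. reduce the feedback loop with forward (K1+K2+K3) and return (K4*K5) gives (-144*s^4 + 124*s^3 + 114*s^2 - 50*s + 4)/(32*s^5 - 24*s^4 - 60*s^3 + 32*s^2 + 55*s - 11)
4. multiply [(K1+K2+K3)/(1+(K1+K2+K3)*(K4*K5))], K6 (series) gives (432*s^4 - 372*s^3 - 342*s^2 + 150*s - 12)/(96*s^6 - 40*s^5 - 204*s^4 + 36*s^3 + 197*s^2 + 22*s - 11)
That last expression is T(s); at s = 0 only the constant terms survive, so T(0) = -12/(-11) = 12/11.

Answer: 12/11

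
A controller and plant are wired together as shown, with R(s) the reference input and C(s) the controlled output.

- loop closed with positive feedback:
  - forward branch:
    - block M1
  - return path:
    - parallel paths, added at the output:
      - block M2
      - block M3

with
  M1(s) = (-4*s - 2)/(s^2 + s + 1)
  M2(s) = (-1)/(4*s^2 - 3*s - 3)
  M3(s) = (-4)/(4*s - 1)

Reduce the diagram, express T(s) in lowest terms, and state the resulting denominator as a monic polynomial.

(1) sum the parallel branches M2, M3 -> (-16*s^2 + 8*s + 13)/(16*s^3 - 16*s^2 - 9*s + 3)
(2) apply the feedback formula to M1, (M2+M3) -> (-64*s^4 + 32*s^3 + 68*s^2 + 6*s - 6)/(16*s^5 - 73*s^3 - 22*s^2 + 62*s + 29)
Step 2 gives the fully reduced T(s), with no common factor left to cancel. The denominator's leading coefficient is 16, so divide each of its coefficients by 16 to get the monic form.

Answer: s^5 - 73*s^3/16 - 11*s^2/8 + 31*s/8 + 29/16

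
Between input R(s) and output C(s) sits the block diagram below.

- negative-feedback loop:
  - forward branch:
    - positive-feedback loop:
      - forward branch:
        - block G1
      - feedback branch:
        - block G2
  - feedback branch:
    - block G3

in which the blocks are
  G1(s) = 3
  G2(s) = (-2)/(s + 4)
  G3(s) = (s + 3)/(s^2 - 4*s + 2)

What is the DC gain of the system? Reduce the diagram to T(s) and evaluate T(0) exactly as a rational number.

1. close the feedback loop around G1, G2 -> (3*s + 12)/(s + 10)
2. close the feedback loop around [G1/(1-G1*G2)], G3 -> (3*s^3 - 42*s + 24)/(s^3 + 9*s^2 - 17*s + 56)
Evaluating the step-2 result (the overall T(s)) at s = 0 gives T(0) = 24/56 = 3/7.

Therefore the answer is 3/7.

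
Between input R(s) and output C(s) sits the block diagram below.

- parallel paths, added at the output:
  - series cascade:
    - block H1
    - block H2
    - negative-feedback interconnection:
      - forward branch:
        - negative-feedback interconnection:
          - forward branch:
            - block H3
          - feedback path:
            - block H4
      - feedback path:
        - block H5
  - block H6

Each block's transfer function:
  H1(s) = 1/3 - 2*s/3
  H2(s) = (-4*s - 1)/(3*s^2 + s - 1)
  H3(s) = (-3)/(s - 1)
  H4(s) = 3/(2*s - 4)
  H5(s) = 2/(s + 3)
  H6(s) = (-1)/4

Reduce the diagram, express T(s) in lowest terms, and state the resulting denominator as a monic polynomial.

Step 1: apply the feedback formula to H3, H4 = (12 - 6*s)/(2*s^2 - 6*s - 5)
Step 2: close the feedback loop around [H3/(1+H3*H4)], H5 = (-6*s^2 - 6*s + 36)/(2*s^3 - 35*s + 9)
Step 3: reduce the series chain H1, H2, [[H3/(1+H3*H4)]/(1+[H3/(1+H3*H4)]*H5)] = (-16*s^4 - 12*s^3 + 102*s^2 - 22*s - 12)/(6*s^5 + 2*s^4 - 107*s^3 - 8*s^2 + 44*s - 9)
Step 4: reduce the parallel group (H1*H2*[[H3/(1+H3*H4)]/(1+[H3/(1+H3*H4)]*H5)]), H6 = (-6*s^5 - 66*s^4 + 59*s^3 + 416*s^2 - 132*s - 39)/(24*s^5 + 8*s^4 - 428*s^3 - 32*s^2 + 176*s - 36)
The result of step 4 is T(s) in lowest terms. Its denominator has leading coefficient 24; dividing the denominator through by 24 makes it monic.

Therefore the answer is s^5 + s^4/3 - 107*s^3/6 - 4*s^2/3 + 22*s/3 - 3/2.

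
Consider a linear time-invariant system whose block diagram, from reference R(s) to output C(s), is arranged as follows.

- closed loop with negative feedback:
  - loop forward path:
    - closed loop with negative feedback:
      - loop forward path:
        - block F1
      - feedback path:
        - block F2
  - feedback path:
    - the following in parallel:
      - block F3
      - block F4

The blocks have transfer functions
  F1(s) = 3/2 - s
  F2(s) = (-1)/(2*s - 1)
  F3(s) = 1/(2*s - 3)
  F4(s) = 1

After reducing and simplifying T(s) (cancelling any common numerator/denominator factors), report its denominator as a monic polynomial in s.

[1] collapse the loop (F1 forward, F2 return), giving (-4*s^2 + 8*s - 3)/(6*s - 5)
[2] sum the parallel branches F3, F4, giving (2*s - 2)/(2*s - 3)
[3] close the feedback loop around [F1/(1+F1*F2)], (F3+F4), giving (4*s^2 - 8*s + 3)/(4*s^2 - 12*s + 7)
T(s) is the step-3 result (common factors already cancelled). Leading coefficient of the denominator: 4. Divide through by 4 for the monic polynomial.

Therefore the answer is s^2 - 3*s + 7/4.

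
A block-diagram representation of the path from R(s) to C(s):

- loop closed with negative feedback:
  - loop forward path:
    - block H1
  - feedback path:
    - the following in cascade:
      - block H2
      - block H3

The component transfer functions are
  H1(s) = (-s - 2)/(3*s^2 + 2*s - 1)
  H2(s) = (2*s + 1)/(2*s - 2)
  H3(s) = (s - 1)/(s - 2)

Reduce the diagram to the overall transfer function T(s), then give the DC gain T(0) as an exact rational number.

First reduce the diagram to T(s).

Step 1. reduce the series chain H2, H3 gives (2*s + 1)/(2*s - 4)
Step 2. apply the feedback formula to H1, (H2*H3) gives (8 - 2*s^2)/(6*s^3 - 10*s^2 - 15*s + 2)
That last expression is T(s); at s = 0 only the constant terms survive, so T(0) = 8/2 = 4.

Answer: 4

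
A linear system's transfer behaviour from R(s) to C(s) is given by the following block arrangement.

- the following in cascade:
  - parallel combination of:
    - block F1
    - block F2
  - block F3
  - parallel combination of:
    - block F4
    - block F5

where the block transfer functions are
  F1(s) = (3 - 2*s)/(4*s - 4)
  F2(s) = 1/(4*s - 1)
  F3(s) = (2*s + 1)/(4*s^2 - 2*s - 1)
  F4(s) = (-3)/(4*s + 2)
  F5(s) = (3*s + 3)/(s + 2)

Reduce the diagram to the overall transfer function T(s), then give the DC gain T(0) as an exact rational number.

First reduce the diagram to T(s).

Step 1: parallel reduction of F1, F2 gives (-8*s^2 + 18*s - 7)/(16*s^2 - 20*s + 4)
Step 2: combine F4, F5 in parallel gives (12*s^2 + 15*s)/(4*s^2 + 10*s + 4)
Step 3: series reduction of (F1+F2), F3, (F4+F5) gives (-96*s^4 + 96*s^3 + 186*s^2 - 105*s)/(128*s^5 + 32*s^4 - 368*s^3 + 184*s^2 + 40*s - 16)
The step-3 result is T(s). Setting s = 0: T(0) = 0/(-16) = 0.

Answer: 0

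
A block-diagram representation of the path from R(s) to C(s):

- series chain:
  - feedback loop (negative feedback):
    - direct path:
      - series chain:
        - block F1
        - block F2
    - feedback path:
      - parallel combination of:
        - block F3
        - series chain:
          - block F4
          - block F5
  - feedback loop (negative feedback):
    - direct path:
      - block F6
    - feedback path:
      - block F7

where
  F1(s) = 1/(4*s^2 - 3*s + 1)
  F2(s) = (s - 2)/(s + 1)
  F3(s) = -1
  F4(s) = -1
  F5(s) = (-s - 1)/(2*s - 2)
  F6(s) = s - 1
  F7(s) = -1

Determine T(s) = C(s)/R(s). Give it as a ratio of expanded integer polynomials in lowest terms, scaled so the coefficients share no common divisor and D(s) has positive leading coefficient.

Reducing step by step:

1. series reduction of F1, F2, giving (s - 2)/(4*s^3 + s^2 - 2*s + 1)
2. reduce the series chain F4, F5, giving (s + 1)/(2*s - 2)
3. sum the parallel branches F3, (F4*F5), giving (3 - s)/(2*s - 2)
4. feedback reduction of (F1*F2), (F3+(F4*F5)), giving (2*s^2 - 6*s + 4)/(8*s^4 - 6*s^3 - 7*s^2 + 11*s - 8)
5. close the feedback loop around F6, F7, giving (1 - s)/(s - 2)
6. series reduction of [(F1*F2)/(1+(F1*F2)*(F3+(F4*F5)))], [F6/(1+F6*F7)], giving the overall T(s)

Answer: (-2*s^2 + 4*s - 2)/(8*s^4 - 6*s^3 - 7*s^2 + 11*s - 8)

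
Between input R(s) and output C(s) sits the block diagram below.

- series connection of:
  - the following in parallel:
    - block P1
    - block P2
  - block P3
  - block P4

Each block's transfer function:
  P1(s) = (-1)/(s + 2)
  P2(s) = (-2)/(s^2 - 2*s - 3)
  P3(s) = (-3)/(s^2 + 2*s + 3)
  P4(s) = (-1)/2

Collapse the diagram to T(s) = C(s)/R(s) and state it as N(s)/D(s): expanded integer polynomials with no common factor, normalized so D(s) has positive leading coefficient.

1. add P1, P2 (parallel); result (-s^2 - 1)/(s^3 - 7*s - 6)
2. combine (P1+P2), P3, P4 in series, which is the overall transfer function T(s) = C(s)/R(s) in lowest terms

Answer: (-3*s^2 - 3)/(2*s^5 + 4*s^4 - 8*s^3 - 40*s^2 - 66*s - 36)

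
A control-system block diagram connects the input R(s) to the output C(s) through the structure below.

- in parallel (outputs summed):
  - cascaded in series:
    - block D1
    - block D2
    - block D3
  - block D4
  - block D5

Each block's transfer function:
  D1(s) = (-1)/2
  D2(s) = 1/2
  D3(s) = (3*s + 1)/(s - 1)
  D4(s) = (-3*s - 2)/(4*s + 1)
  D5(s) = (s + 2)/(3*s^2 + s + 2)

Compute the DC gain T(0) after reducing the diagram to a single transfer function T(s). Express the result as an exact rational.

First reduce the diagram to T(s).

(1) cascade D1, D2, D3 = (-3*s - 1)/(4*s - 4)
(2) sum the parallel branches (D1*D2*D3), D4, D5 = (-72*s^4 - 17*s^3 - 10*s^2 - 27*s + 6)/(48*s^4 - 20*s^3 + 8*s^2 - 28*s - 8)
That last expression is T(s); at s = 0 only the constant terms survive, so T(0) = 6/(-8) = -3/4.

Answer: -3/4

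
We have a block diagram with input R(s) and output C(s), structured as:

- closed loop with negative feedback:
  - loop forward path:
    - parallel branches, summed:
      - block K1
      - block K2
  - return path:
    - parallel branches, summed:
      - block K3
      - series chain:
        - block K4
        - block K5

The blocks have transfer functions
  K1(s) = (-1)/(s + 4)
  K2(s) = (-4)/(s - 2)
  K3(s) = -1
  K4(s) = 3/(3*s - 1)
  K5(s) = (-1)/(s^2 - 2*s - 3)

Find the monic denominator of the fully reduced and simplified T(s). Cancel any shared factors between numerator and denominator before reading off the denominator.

Step 1. reduce the parallel group K1, K2 -> (-5*s - 14)/(s^2 + 2*s - 8)
Step 2. combine K4, K5 in series -> (-3)/(3*s^3 - 7*s^2 - 7*s + 3)
Step 3. sum the parallel branches K3, (K4*K5) -> (-3*s^3 + 7*s^2 + 7*s - 6)/(3*s^3 - 7*s^2 - 7*s + 3)
Step 4. close the feedback loop around (K1+K2), (K3+(K4*K5)) -> (-15*s^4 - 7*s^3 + 133*s^2 + 83*s - 42)/(3*s^5 + 14*s^4 - 38*s^3 - 88*s^2 - 6*s + 60)
T(s) is the step-4 result (common factors already cancelled). Leading coefficient of the denominator: 3. Divide through by 3 for the monic polynomial.

Therefore the answer is s^5 + 14*s^4/3 - 38*s^3/3 - 88*s^2/3 - 2*s + 20.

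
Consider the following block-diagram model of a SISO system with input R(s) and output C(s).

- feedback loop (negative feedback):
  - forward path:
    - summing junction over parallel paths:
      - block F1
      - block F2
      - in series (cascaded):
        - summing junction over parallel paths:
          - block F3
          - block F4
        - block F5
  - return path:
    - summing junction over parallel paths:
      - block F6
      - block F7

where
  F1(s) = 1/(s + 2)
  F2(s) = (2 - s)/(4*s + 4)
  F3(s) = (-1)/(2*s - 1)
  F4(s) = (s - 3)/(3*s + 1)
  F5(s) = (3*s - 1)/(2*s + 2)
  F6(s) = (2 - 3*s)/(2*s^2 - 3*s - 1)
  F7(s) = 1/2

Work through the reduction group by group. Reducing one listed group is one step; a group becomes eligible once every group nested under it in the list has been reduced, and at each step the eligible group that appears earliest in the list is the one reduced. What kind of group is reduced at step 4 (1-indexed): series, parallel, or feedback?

Step 1: combine F3, F4 in parallel
Step 2: reduce the series chain (F3+F4), F5
Step 3: sum the parallel branches F1, F2, ((F3+F4)*F5)
Step 4: parallel reduction of F6, F7
Step 5: close the feedback loop around (F1+F2+((F3+F4)*F5)), (F6+F7)
So the answer for step 4 is parallel.

Hence the answer: parallel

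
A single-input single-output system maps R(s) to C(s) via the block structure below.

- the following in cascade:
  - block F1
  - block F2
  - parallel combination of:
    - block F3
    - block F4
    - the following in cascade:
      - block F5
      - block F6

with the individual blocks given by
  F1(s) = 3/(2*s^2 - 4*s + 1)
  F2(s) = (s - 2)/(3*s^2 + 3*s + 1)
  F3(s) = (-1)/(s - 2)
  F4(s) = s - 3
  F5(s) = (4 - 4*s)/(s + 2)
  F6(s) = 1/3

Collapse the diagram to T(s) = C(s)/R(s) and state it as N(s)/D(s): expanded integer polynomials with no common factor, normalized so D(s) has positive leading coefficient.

Step 1. cascade F5, F6; result (4 - 4*s)/(3*s + 6)
Step 2. parallel reduction of F3, F4, (F5*F6); result (3*s^3 - 13*s^2 - 3*s + 22)/(3*s^2 - 12)
Step 3. cascade F1, F2, (F3+F4+(F5*F6)); the result is T(s) itself (integer coefficients, no common factor, positive leading denominator coefficient)

Answer: (3*s^3 - 13*s^2 - 3*s + 22)/(6*s^5 + 6*s^4 - 19*s^3 - 15*s^2 - s + 2)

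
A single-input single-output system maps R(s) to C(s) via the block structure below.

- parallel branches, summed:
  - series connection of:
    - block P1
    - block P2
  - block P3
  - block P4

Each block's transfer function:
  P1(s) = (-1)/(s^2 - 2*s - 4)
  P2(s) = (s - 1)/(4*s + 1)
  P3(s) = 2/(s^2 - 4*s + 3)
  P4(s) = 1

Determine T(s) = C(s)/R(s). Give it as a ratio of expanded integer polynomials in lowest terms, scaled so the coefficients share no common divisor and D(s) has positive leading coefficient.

[1] cascade P1, P2 = (1 - s)/(4*s^3 - 7*s^2 - 18*s - 4)
[2] reduce the parallel group (P1*P2), P3, P4: this yields T(s), and no further normalization is needed

Answer: (4*s^5 - 23*s^4 + 29*s^3 + 38*s^2 - 81*s - 17)/(4*s^5 - 23*s^4 + 22*s^3 + 47*s^2 - 38*s - 12)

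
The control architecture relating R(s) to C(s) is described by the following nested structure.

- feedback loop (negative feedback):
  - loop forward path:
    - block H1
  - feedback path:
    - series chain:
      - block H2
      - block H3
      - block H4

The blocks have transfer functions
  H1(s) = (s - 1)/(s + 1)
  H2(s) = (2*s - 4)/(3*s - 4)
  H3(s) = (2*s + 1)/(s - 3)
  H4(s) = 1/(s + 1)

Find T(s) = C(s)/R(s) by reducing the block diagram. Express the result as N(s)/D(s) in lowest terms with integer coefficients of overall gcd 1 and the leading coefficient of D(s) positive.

(1) reduce the series chain H2, H3, H4 gives (4*s^2 - 6*s - 4)/(3*s^3 - 10*s^2 - s + 12)
(2) feedback reduction of H1, (H2*H3*H4) - this is the overall T(s), already in the required normalized form

Therefore the answer is (3*s^4 - 13*s^3 + 9*s^2 + 13*s - 12)/(3*s^4 - 3*s^3 - 21*s^2 + 13*s + 16).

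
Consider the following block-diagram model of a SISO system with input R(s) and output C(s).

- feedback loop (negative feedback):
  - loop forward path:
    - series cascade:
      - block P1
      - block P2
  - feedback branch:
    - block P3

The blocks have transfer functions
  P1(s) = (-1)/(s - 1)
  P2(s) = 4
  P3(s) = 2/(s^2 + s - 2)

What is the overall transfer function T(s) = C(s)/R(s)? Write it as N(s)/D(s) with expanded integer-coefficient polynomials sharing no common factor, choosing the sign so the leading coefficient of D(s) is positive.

(1) series reduction of P1, P2, giving (-4)/(s - 1)
(2) reduce the feedback loop with forward (P1*P2) and return P3, giving the overall T(s)

Answer: (-4*s^2 - 4*s + 8)/(s^3 - 3*s - 6)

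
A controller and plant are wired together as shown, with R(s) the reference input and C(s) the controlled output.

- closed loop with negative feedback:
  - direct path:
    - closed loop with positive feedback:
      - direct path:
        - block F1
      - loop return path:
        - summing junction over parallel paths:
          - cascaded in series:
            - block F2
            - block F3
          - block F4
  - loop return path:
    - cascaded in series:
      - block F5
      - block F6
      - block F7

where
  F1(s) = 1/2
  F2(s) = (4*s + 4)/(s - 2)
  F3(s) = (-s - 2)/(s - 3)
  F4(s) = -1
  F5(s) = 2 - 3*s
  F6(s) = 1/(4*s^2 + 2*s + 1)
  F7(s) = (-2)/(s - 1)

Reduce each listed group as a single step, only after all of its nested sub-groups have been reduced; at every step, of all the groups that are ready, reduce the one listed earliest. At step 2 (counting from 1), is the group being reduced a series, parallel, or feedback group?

Step 1 - series reduction of F2, F3
Step 2 - parallel reduction of (F2*F3), F4
Step 3 - feedback reduction of F1, ((F2*F3)+F4)
Step 4 - combine F5, F6, F7 in series
Step 5 - reduce the feedback loop with forward [F1/(1-F1*((F2*F3)+F4))] and return (F5*F6*F7)
Step 2 collapses a parallel group.

Therefore the answer is parallel.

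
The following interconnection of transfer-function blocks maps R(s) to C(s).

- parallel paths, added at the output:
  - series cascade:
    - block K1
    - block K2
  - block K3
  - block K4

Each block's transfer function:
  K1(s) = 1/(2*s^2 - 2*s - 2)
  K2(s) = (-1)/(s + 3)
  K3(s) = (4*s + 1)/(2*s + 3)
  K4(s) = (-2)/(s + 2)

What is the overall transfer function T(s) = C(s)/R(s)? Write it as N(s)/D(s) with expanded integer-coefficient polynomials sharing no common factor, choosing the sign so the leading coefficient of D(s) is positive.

1. multiply K1, K2 (series) gives (-1)/(2*s^3 + 4*s^2 - 8*s - 6)
2. add (K1*K2), K3, K4 (parallel), which is the overall transfer function T(s) = C(s)/R(s) in lowest terms

Hence the answer: (8*s^5 + 26*s^4 - 20*s^3 - 82*s^2 - 5*s + 18)/(4*s^5 + 22*s^4 + 24*s^3 - 44*s^2 - 90*s - 36)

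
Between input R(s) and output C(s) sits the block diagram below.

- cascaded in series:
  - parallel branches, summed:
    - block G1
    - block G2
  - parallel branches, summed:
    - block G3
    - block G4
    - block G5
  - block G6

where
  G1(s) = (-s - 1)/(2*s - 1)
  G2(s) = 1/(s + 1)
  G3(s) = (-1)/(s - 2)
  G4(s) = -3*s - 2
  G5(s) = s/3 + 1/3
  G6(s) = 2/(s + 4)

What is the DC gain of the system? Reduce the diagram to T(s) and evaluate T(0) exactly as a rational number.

Step 1: reduce the parallel group G1, G2, giving (-s^2 - 2)/(2*s^2 + s - 1)
Step 2: parallel reduction of G3, G4, G5, giving (-8*s^2 + 11*s + 7)/(3*s - 6)
Step 3: cascade (G1+G2), (G3+G4+G5), G6, giving (16*s^4 - 22*s^3 + 18*s^2 - 44*s - 28)/(6*s^4 + 15*s^3 - 45*s^2 - 30*s + 24)
The step-3 result is T(s). Setting s = 0: T(0) = -28/24 = -7/6.

Therefore the answer is -7/6.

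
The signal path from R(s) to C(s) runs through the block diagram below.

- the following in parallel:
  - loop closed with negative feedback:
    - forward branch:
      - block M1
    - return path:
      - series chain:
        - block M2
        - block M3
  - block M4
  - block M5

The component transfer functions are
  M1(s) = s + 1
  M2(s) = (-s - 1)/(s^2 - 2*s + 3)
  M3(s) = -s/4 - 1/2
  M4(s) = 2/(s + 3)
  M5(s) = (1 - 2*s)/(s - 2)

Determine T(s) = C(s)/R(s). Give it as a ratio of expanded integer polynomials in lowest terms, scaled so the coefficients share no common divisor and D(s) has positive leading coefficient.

The answer is (2*s^5 - 19*s^4 - 43*s^3 + 13*s^2 - 51*s - 86)/(s^5 + 9*s^4 - s^3 - 37*s^2 + 32*s - 84).

Reasoning:
Step 1 - cascade M2, M3; result (s^2 + 3*s + 2)/(4*s^2 - 8*s + 12)
Step 2 - apply the feedback formula to M1, (M2*M3); result (4*s^3 - 4*s^2 + 4*s + 12)/(s^3 + 8*s^2 - 3*s + 14)
Step 3 - sum the parallel branches [M1/(1+M1*(M2*M3))], M4, M5, which is the overall transfer function T(s) = C(s)/R(s) in lowest terms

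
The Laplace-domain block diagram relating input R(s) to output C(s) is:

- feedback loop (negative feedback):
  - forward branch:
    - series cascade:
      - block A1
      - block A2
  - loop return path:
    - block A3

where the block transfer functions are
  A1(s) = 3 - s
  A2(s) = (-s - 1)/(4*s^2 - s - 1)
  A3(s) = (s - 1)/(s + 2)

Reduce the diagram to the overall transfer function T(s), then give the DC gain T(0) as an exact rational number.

First reduce the diagram to T(s).

Step 1 - multiply A1, A2 (series) gives (s^2 - 2*s - 3)/(4*s^2 - s - 1)
Step 2 - reduce the feedback loop with forward (A1*A2) and return A3 gives (s^3 - 7*s - 6)/(5*s^3 + 4*s^2 - 4*s + 1)
Step 2 gives the overall T(s). Then T(0) = -6/1 = -6.

Answer: -6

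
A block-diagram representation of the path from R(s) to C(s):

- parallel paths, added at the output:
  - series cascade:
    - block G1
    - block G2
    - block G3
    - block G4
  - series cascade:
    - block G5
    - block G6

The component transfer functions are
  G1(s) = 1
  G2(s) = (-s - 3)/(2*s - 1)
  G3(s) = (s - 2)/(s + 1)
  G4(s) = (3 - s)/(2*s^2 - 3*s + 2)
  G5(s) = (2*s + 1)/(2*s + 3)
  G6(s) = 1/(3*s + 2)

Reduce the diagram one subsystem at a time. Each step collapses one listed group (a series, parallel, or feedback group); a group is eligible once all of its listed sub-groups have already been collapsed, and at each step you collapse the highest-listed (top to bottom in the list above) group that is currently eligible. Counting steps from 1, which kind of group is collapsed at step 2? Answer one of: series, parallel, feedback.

(1) combine G1, G2, G3, G4 in series
(2) reduce the series chain G5, G6
(3) sum the parallel branches (G1*G2*G3*G4), (G5*G6)
Step 2 collapses a series group.

Hence the answer: series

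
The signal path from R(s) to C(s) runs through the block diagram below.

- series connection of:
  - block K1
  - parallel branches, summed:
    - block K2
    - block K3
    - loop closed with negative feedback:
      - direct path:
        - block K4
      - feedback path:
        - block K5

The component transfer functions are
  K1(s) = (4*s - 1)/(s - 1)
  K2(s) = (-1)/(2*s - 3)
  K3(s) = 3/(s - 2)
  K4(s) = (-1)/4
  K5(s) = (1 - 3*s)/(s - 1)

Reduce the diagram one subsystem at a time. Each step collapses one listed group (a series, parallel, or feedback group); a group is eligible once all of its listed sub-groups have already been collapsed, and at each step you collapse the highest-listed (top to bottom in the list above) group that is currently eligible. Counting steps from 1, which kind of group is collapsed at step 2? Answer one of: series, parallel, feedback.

Reducing step by step:

(1) feedback reduction of K4, K5
(2) parallel reduction of K2, K3, [K4/(1+K4*K5)]
(3) cascade K1, (K2+K3+[K4/(1+K4*K5)])
Step 2 collapses a parallel group.

Answer: parallel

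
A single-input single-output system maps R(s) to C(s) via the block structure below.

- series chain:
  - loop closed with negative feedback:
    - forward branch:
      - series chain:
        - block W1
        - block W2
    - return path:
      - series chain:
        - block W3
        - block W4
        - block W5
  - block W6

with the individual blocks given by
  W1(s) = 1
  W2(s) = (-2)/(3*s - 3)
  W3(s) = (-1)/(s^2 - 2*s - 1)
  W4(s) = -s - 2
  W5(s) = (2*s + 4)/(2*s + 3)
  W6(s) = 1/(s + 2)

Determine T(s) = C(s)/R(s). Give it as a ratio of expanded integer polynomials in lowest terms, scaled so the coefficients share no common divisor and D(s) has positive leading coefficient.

[1] multiply W1, W2 (series); result (-2)/(3*s - 3)
[2] cascade W3, W4, W5; result (2*s^2 + 8*s + 8)/(2*s^3 - s^2 - 8*s - 3)
[3] collapse the loop ((W1*W2) forward, (W3*W4*W5) return); result (-4*s^3 + 2*s^2 + 16*s + 6)/(6*s^4 - 9*s^3 - 25*s^2 - s - 7)
[4] series reduction of [(W1*W2)/(1+(W1*W2)*(W3*W4*W5))], W6; the result is T(s) itself (integer coefficients, no common factor, positive leading denominator coefficient)

Hence the answer: (-4*s^3 + 2*s^2 + 16*s + 6)/(6*s^5 + 3*s^4 - 43*s^3 - 51*s^2 - 9*s - 14)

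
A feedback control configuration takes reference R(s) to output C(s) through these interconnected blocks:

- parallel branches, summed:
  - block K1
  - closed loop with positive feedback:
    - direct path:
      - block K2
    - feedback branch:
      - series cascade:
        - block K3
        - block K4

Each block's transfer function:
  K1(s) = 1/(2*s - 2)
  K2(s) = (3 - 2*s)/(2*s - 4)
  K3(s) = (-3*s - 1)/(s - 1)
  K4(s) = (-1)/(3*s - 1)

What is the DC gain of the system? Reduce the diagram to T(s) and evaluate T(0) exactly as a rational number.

Step 1: series reduction of K3, K4, giving (3*s + 1)/(3*s^2 - 4*s + 1)
Step 2: apply the feedback formula to K2, (K3*K4), giving (-6*s^3 + 17*s^2 - 14*s + 3)/(6*s^3 - 14*s^2 + 11*s - 7)
Step 3: add K1, [K2/(1-K2*(K3*K4))] (parallel), giving (-12*s^4 + 52*s^3 - 76*s^2 + 45*s - 13)/(12*s^4 - 40*s^3 + 50*s^2 - 36*s + 14)
DC gain: substitute s = 0 into T(s) from step 3: T(0) = -13/14.

Hence the answer: -13/14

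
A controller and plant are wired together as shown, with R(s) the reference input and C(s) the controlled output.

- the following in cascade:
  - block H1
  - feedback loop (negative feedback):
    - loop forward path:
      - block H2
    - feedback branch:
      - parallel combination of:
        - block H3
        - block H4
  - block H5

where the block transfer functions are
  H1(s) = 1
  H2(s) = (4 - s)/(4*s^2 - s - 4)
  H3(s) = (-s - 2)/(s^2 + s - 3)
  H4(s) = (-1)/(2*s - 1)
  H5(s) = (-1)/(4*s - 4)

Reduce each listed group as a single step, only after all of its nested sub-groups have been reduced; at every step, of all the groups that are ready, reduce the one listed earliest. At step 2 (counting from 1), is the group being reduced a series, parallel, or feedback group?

Step 1. add H3, H4 (parallel)
Step 2. collapse the loop (H2 forward, (H3+H4) return)
Step 3. series reduction of H1, [H2/(1+H2*(H3+H4))], H5
At step 2 the group reduced is feedback.

Therefore the answer is feedback.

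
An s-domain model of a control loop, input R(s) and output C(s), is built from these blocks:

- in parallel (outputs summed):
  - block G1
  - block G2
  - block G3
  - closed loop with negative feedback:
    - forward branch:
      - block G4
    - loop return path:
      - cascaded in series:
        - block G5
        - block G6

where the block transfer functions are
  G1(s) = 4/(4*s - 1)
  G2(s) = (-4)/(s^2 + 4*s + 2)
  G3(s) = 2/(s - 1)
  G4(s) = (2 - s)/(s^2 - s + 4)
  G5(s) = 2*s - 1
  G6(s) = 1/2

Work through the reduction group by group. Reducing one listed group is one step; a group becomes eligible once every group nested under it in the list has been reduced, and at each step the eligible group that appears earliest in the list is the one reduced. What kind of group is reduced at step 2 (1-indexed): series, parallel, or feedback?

Answer: feedback

Working:
1. reduce the series chain G5, G6
2. feedback reduction of G4, (G5*G6)
3. sum the parallel branches G1, G2, G3, [G4/(1+G4*(G5*G6))]
So the answer for step 2 is feedback.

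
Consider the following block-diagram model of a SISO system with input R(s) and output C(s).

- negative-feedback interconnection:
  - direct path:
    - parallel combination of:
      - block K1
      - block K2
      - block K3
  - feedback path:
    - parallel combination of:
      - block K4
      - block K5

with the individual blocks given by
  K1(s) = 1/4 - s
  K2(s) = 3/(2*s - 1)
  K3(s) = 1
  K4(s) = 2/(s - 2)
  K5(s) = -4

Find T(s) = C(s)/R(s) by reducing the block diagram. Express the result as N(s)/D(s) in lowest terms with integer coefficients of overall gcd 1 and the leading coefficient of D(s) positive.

(1) sum the parallel branches K1, K2, K3 gives (-8*s^2 + 14*s + 7)/(8*s - 4)
(2) add K4, K5 (parallel) gives (10 - 4*s)/(s - 2)
(3) feedback reduction of (K1+K2+K3), (K4+K5), giving the overall T(s)

Therefore the answer is (-8*s^3 + 30*s^2 - 21*s - 14)/(32*s^3 - 128*s^2 + 92*s + 78).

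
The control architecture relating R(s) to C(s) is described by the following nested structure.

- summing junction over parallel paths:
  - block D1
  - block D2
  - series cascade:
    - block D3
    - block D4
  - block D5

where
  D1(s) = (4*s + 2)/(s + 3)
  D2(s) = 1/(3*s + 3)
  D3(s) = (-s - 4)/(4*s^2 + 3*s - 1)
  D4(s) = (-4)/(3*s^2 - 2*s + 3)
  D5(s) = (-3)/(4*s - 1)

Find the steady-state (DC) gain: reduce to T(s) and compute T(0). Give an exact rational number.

The answer is -4/3.

Reasoning:
1. multiply D3, D4 (series): (4*s + 16)/(12*s^4 + s^3 + 3*s^2 + 11*s - 3)
2. reduce the parallel group D1, D2, (D3*D4), D5: (144*s^5 + 69*s^4 - 23*s^3 + 107*s^2 + 99*s + 36)/(36*s^5 + 111*s^4 + 18*s^3 + 60*s^2 + 90*s - 27)
Step 2 gives the overall T(s). Then T(0) = 36/(-27) = -4/3.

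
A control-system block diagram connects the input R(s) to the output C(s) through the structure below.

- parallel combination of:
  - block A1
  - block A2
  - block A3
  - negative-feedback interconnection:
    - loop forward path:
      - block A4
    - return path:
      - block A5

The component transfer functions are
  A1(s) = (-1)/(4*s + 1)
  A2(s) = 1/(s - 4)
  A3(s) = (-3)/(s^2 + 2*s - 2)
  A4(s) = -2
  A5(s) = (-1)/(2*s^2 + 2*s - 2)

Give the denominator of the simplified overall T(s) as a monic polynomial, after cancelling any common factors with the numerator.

First reduce the diagram to T(s).

(1) feedback reduction of A4, A5; result (-2*s^2 - 2*s + 2)/(s^2 + s)
(2) add A1, A2, A3, [A4/(1+A4*A5)] (parallel); result (-8*s^6 + 9*s^5 + 108*s^4 + 74*s^3 - 93*s^2 + 30*s + 16)/(4*s^6 - 3*s^5 - 49*s^4 - 20*s^3 + 30*s^2 + 8*s)
Step 2 gives the fully reduced T(s), with no common factor left to cancel. The denominator's leading coefficient is 4, so divide each of its coefficients by 4 to get the monic form.

Answer: s^6 - 3*s^5/4 - 49*s^4/4 - 5*s^3 + 15*s^2/2 + 2*s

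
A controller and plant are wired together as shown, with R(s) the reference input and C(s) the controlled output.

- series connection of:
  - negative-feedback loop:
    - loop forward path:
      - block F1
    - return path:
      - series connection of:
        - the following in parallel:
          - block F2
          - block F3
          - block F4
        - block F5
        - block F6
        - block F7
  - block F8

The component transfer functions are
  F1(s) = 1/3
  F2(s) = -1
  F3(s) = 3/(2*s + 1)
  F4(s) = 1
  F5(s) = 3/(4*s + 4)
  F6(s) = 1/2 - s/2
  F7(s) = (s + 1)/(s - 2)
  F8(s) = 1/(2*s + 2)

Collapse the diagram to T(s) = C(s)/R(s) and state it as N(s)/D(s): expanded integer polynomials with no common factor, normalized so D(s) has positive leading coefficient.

Answer: (8*s^2 - 12*s - 8)/(48*s^3 - 33*s^2 - 120*s - 39)

Working:
Step 1. combine F2, F3, F4 in parallel = 3/(2*s + 1)
Step 2. cascade (F2+F3+F4), F5, F6, F7 = (9 - 9*s)/(16*s^2 - 24*s - 16)
Step 3. close the feedback loop around F1, ((F2+F3+F4)*F5*F6*F7) = (16*s^2 - 24*s - 16)/(48*s^2 - 81*s - 39)
Step 4. series reduction of [F1/(1+F1*((F2+F3+F4)*F5*F6*F7))], F8, giving the overall T(s)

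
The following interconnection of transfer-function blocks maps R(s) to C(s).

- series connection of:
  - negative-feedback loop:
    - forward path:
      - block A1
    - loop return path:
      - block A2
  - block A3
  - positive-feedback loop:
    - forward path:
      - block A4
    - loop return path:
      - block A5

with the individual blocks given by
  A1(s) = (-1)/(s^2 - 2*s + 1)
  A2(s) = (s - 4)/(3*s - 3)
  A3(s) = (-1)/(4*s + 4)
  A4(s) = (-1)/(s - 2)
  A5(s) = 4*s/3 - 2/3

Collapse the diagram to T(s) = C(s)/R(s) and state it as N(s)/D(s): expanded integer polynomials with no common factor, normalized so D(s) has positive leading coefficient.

The answer is (9 - 9*s)/(84*s^5 - 264*s^4 + 164*s^3 + 284*s^2 - 260*s - 32).

Reasoning:
1. collapse the loop (A1 forward, A2 return) = (3 - 3*s)/(3*s^3 - 9*s^2 + 8*s + 1)
2. reduce the feedback loop with forward A4 and return A5 = (-3)/(7*s - 8)
3. multiply [A1/(1+A1*A2)], A3, [A4/(1-A4*A5)] (series): this yields T(s), and no further normalization is needed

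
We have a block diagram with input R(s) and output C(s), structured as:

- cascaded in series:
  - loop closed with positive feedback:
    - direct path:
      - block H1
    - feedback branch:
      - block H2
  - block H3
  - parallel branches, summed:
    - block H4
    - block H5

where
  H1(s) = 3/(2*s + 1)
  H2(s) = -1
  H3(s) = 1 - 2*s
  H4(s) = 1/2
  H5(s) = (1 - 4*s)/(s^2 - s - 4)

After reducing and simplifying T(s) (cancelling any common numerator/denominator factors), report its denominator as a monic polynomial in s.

Reducing step by step:

[1] close the feedback loop around H1, H2; result 3/(2*s + 4)
[2] parallel reduction of H4, H5; result (s^2 - 9*s - 2)/(2*s^2 - 2*s - 8)
[3] multiply [H1/(1-H1*H2)], H3, (H4+H5) (series); result (-6*s^3 + 57*s^2 - 15*s - 6)/(4*s^3 + 4*s^2 - 24*s - 32)
T(s) is the step-3 result (common factors already cancelled). Leading coefficient of the denominator: 4. Divide through by 4 for the monic polynomial.

Answer: s^3 + s^2 - 6*s - 8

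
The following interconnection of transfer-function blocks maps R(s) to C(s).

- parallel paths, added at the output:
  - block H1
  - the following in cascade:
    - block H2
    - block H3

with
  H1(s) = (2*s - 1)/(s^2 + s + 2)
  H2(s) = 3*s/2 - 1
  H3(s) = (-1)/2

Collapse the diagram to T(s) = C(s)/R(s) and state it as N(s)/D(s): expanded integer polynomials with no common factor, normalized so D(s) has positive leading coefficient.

Answer: (-3*s^3 - s^2 + 4*s)/(4*s^2 + 4*s + 8)

Working:
Step 1. multiply H2, H3 (series), giving 1/2 - 3*s/4
Step 2. parallel reduction of H1, (H2*H3), which is the overall transfer function T(s) = C(s)/R(s) in lowest terms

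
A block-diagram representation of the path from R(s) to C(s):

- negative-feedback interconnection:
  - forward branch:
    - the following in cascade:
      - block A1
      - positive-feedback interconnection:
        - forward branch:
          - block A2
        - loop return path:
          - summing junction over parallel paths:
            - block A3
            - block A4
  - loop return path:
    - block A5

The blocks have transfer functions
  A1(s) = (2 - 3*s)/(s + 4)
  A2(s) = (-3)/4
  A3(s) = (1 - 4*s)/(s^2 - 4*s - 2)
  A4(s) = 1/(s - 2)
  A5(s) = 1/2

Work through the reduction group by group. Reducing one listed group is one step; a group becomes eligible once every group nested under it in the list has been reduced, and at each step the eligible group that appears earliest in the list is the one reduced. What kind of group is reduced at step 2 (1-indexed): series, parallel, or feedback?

[1] reduce the parallel group A3, A4
[2] collapse the loop (A2 forward, (A3+A4) return)
[3] series reduction of A1, [A2/(1-A2*(A3+A4))]
[4] feedback reduction of (A1*[A2/(1-A2*(A3+A4))]), A5
At step 2 the group reduced is feedback.

Answer: feedback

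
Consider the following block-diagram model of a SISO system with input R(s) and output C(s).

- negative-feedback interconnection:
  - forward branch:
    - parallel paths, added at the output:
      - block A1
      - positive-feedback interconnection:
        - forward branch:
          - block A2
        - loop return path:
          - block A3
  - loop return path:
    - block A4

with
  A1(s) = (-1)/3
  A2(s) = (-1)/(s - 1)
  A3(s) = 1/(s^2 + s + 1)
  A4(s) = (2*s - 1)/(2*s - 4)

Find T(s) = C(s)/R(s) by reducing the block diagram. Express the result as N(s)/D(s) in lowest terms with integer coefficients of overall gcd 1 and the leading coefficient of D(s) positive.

Reducing step by step:

Step 1 - apply the feedback formula to A2, A3 gives (-s^2 - s - 1)/s^3
Step 2 - combine A1, [A2/(1-A2*A3)] in parallel gives (-s^3 - 3*s^2 - 3*s - 3)/(3*s^3)
Step 3 - close the feedback loop around (A1+[A2/(1-A2*A3)]), A4, which is the overall transfer function T(s) = C(s)/R(s) in lowest terms

Answer: (-2*s^4 - 2*s^3 + 6*s^2 + 6*s + 12)/(4*s^4 - 17*s^3 - 3*s^2 - 3*s + 3)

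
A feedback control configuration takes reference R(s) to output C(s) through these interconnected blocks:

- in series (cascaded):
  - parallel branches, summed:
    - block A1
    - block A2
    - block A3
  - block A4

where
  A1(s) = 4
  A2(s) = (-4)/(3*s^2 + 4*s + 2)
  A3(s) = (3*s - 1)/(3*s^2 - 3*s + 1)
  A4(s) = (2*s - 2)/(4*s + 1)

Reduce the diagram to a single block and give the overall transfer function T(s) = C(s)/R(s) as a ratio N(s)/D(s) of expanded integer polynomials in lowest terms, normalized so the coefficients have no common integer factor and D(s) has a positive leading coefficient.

Answer: (72*s^5 - 30*s^4 - 72*s^3 + 42*s^2 - 8*s - 4)/(36*s^5 + 21*s^4 - 9*s^3 - 11*s^2 + 6*s + 2)

Working:
Step 1 - sum the parallel branches A1, A2, A3; result (36*s^4 + 21*s^3 - 15*s^2 + 6*s + 2)/(9*s^4 + 3*s^3 - 3*s^2 - 2*s + 2)
Step 2 - cascade (A1+A2+A3), A4; the result is T(s) itself (integer coefficients, no common factor, positive leading denominator coefficient)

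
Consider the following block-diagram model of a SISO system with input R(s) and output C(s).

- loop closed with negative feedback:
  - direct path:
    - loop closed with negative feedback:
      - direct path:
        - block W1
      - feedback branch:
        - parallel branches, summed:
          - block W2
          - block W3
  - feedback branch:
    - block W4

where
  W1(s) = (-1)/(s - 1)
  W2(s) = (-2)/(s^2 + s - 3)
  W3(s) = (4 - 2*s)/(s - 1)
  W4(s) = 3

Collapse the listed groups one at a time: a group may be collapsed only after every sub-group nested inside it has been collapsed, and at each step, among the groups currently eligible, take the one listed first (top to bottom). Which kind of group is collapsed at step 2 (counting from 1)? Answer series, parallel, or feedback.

The answer is feedback.

Reasoning:
Step 1 - parallel reduction of W2, W3
Step 2 - collapse the loop (W1 forward, (W2+W3) return)
Step 3 - close the feedback loop around [W1/(1+W1*(W2+W3))], W4
At step 2 the group reduced is feedback.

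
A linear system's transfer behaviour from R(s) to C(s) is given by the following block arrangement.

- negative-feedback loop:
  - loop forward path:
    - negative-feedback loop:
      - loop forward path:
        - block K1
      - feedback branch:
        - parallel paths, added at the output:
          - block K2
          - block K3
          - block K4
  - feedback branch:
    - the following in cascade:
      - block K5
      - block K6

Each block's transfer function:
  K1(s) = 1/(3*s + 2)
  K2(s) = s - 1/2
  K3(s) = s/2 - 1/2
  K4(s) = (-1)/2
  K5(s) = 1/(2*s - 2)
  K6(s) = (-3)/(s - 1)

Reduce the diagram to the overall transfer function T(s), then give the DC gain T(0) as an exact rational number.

[1] reduce the parallel group K2, K3, K4 = 3*s/2 - 3/2
[2] collapse the loop (K1 forward, (K2+K3+K4) return) = 2/(9*s + 1)
[3] cascade K5, K6 = (-3)/(2*s^2 - 4*s + 2)
[4] feedback reduction of [K1/(1+K1*(K2+K3+K4))], (K5*K6) = (2*s^2 - 4*s + 2)/(9*s^3 - 17*s^2 + 7*s - 2)
Step 4 gives the overall T(s). Then T(0) = 2/(-2) = -1.

Therefore the answer is -1.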